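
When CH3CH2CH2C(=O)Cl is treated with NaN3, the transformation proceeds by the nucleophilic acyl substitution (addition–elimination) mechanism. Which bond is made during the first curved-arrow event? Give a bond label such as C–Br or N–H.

C–N

Step 1: N3⁻ adds to the carbonyl carbon; the C=O π electrons shift onto oxygen and a tetrahedral alkoxide intermediate forms.
The bond formed in this step is the C–N bond.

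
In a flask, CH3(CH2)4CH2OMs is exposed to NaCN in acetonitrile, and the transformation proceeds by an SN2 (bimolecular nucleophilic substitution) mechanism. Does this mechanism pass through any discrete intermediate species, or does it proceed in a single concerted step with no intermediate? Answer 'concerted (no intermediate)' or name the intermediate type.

The cyanide nucleophile donates a lone pair from C to the α-carbon in a backside attack; simultaneously the C–O σ-bond breaks and both of its electrons leave with MsO⁻. One concerted step with inversion of configuration.
All bond changes occur in one transition state; no discrete intermediate is formed.

concerted (no intermediate)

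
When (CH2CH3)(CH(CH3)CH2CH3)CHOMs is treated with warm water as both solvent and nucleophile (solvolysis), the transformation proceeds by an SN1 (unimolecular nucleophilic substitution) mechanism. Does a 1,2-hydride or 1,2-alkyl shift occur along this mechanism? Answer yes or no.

The first-formed carbocation is secondary.
The adjacent sec-butyl carbon already bears 2 other carbon substituents and has a hydrogen to migrate; after a 1,2-hydride shift from that carbon the positive charge sits on a tertiary centre.
Tertiary is more stable than secondary, so the shift occurs.

yes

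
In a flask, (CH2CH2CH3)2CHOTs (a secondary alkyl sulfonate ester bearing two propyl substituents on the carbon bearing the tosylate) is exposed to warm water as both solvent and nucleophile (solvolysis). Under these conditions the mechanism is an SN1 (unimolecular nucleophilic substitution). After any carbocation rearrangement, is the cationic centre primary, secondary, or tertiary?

secondary

Step 1: Rate-determining heterolysis of the C–O bond gives TsO⁻ and a secondary carbocation.
No single 1,2-shift to an adjacent carbon would give a more-substituted cation, so no rearrangement occurs.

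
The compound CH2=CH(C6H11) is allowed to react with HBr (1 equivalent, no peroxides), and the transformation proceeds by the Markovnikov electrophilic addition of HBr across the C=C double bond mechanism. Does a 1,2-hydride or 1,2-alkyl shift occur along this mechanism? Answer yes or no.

yes

The first-formed carbocation is secondary.
The adjacent cyclohexyl carbon already bears 2 other carbon substituents and has a hydrogen to migrate; after a 1,2-hydride shift from that carbon the positive charge sits on a tertiary centre.
Tertiary is more stable than secondary, so the shift occurs.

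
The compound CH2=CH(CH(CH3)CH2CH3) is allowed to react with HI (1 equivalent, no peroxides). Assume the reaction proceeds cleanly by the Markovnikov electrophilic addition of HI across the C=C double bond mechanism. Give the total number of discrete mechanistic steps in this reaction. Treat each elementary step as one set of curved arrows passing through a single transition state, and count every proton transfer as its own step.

Step 1: Protonation of the alkene by HI: the π bond acts as the nucleophile and picks up H⁺, giving the more stable (Markovnikov) secondary carbocation. The H–I bond breaks heterolytically, releasing I⁻.
Step 2: A 1,2-hydride shift from the adjacent sec-butyl carbon moves the positive charge from the secondary centre to an adjacent carbon, generating a more stable tertiary carbocation.
Step 3: Nucleophilic attack by I⁻ on the carbocation completes the addition, giving R–I.
Total: 3 elementary steps.

3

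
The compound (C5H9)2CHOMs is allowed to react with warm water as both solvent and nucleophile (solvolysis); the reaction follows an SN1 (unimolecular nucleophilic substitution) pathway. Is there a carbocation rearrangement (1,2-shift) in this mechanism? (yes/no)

yes

The first-formed carbocation is secondary.
The adjacent cyclopentyl carbon already bears 2 other carbon substituents and has a hydrogen to migrate; after a 1,2-hydride shift from that carbon the positive charge sits on a tertiary centre.
Tertiary is more stable than secondary, so the shift occurs.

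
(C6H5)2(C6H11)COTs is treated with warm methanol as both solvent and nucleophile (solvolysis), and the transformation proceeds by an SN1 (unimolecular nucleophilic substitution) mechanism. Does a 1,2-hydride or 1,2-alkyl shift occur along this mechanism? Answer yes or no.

The first-formed carbocation is tertiary.
No single 1,2-shift to an adjacent carbon would produce a more-substituted cation than the one already present, so no rearrangement occurs.

no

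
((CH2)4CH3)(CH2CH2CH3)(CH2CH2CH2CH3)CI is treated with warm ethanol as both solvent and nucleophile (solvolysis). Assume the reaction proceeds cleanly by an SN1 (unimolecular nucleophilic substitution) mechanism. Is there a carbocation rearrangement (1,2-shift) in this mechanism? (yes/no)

no

The first-formed carbocation is tertiary.
No single 1,2-shift to an adjacent carbon would produce a more-substituted cation than the one already present, so no rearrangement occurs.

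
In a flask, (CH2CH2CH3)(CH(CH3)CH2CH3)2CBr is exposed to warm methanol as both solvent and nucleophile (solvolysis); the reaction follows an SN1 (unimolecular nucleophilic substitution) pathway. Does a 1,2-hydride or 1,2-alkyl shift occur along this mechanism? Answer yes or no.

The first-formed carbocation is tertiary.
No single 1,2-shift to an adjacent carbon would produce a more-substituted cation than the one already present, so no rearrangement occurs.

no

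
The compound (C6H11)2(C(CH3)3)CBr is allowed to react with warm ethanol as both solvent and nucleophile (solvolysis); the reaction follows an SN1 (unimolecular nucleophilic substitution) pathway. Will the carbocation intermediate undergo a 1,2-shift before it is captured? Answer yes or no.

The first-formed carbocation is tertiary.
No single 1,2-shift to an adjacent carbon would produce a more-substituted cation than the one already present, so no rearrangement occurs.

no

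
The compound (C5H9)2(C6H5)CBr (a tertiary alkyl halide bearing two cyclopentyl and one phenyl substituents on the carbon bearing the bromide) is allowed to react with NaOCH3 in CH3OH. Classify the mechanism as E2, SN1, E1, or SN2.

E2

Conditions: a strong base with a tertiary substrate bearing a β-hydrogen.
These conditions are the textbook signature of the E2 pathway.
A strong (often hindered) base removes a β-H in concert with loss of the leaving group — bimolecular elimination.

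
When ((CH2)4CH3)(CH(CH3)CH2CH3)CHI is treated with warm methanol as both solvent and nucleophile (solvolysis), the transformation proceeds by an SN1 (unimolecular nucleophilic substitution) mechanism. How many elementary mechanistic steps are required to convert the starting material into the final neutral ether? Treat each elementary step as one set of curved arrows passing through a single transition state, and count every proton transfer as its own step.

Step 1: Unassisted departure of I⁻ (taking the C–I bonding pair) generates a secondary carbocation.
Step 2: A 1,2-hydride shift from the adjacent sec-butyl carbon moves the positive charge from the secondary centre to an adjacent carbon, generating a more stable tertiary carbocation.
Step 3: Nucleophilic capture: the oxygen of CH3OH bonds to the cationic carbon, producing an oxonium-ion intermediate.
Step 4: A second solvent molecule removes the proton on oxygen, giving the neutral ether product.
Total: 4 elementary steps.

4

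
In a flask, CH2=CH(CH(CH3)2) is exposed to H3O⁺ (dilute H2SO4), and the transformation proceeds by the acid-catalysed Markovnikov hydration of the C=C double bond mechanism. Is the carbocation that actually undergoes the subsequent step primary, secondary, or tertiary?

Step 1: Protonation of the alkene by H3O⁺: the π bond acts as the nucleophile and picks up H⁺, giving the more stable (Markovnikov) secondary carbocation. H2O is released.
Step 2: Carbocation rearrangement: a 1,2-hydride shift from the adjacent isopropyl carbon converts the initially-formed secondary cation into the more stable tertiary cation.
The cation rearranges from secondary to tertiary via a 1,2-hydride shift from the adjacent isopropyl carbon; the tertiary cation is what reacts next.

tertiary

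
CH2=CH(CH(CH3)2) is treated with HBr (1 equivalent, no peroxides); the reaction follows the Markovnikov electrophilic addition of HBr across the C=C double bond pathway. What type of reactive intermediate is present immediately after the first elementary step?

secondary carbocation

Step 1: The π electrons of the C=C bond attack a proton of HBr; Markovnikov addition places the new C–H on the less-substituted alkene carbon, so the positive charge ends up on the more-substituted carbon — a secondary carbocation. The H–Br bond breaks heterolytically, releasing Br⁻.
After step 1 the species present is a secondary carbocation.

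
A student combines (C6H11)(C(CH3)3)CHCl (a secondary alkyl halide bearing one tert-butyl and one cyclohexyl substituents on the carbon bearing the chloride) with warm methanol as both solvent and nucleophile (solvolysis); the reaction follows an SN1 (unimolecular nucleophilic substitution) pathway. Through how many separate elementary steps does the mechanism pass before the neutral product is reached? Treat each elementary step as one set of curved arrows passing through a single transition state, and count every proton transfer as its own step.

Step 1: Unassisted departure of Cl⁻ (taking the C–Cl bonding pair) generates a secondary carbocation.
Step 2: A 1,2-hydride shift from the adjacent cyclohexyl carbon moves the positive charge from the secondary centre to an adjacent carbon, generating a more stable tertiary carbocation.
Step 3: A lone pair on the oxygen of CH3OH attacks the carbocation, forming a new C–O σ-bond and an oxonium ion.
Step 4: Proton transfer from the O–H of the oxonium ion to a solvent molecule delivers the neutral ether.
Total: 4 elementary steps.

4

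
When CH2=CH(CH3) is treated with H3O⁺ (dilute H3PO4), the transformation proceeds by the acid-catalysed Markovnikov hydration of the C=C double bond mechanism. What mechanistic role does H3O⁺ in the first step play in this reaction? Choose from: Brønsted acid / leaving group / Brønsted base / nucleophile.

Step 1: The π electrons of the C=C bond attack a proton of H3O⁺; Markovnikov addition places the new C–H on the less-substituted alkene carbon, so the positive charge ends up on the more-substituted carbon — a secondary carbocation. H2O is released.
H3O⁺ in the first step donates a proton in a proton-transfer step — a Brønsted acid.

Brønsted acid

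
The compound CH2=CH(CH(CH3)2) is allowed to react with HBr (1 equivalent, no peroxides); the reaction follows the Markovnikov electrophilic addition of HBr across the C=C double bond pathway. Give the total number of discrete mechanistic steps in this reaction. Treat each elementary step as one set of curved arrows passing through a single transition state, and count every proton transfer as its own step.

Step 1: Protonation of the alkene by HBr: the π bond acts as the nucleophile and picks up H⁺, giving the more stable (Markovnikov) secondary carbocation. The H–Br bond breaks heterolytically, releasing Br⁻.
Step 2: A hydride (H with its bonding pair) migrates from the adjacent isopropyl carbon to the cationic centre — a 1,2-hydride shift — upgrading the secondary cation to a tertiary one.
Step 3: Nucleophilic attack by Br⁻ on the carbocation completes the addition, giving R–Br.
Total: 3 elementary steps.

3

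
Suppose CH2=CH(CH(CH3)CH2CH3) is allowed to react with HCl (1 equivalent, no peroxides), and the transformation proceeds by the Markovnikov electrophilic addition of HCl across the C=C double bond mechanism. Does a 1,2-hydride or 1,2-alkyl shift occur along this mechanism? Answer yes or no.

The first-formed carbocation is secondary.
The adjacent sec-butyl carbon already bears 2 other carbon substituents and has a hydrogen to migrate; after a 1,2-hydride shift from that carbon the positive charge sits on a tertiary centre.
Tertiary is more stable than secondary, so the shift occurs.

yes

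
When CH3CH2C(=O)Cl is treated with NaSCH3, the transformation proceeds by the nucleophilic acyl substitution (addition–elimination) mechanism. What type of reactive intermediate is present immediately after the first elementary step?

Step 1: A lone pair on the S of CH3S⁻ attacks the electrophilic acyl carbon; the π(C=O) electrons move onto oxygen, giving a tetrahedral intermediate.
After step 1 the species present is a tetrahedral intermediate.

tetrahedral intermediate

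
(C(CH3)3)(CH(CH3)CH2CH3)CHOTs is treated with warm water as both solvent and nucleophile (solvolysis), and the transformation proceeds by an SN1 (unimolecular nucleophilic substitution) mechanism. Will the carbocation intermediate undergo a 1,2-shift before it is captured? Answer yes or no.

The first-formed carbocation is secondary.
The adjacent sec-butyl carbon already bears 2 other carbon substituents and has a hydrogen to migrate; after a 1,2-hydride shift from that carbon the positive charge sits on a tertiary centre.
Tertiary is more stable than secondary, so the shift occurs.

yes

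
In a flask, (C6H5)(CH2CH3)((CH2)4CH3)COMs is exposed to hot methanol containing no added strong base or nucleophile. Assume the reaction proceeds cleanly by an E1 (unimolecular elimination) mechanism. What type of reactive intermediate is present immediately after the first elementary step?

Step 1: The C–O bond breaks with both electrons going to the mesylate; MsO⁻ leaves and a tertiary carbocation remains.
After step 1 the species present is a tertiary carbocation.

tertiary carbocation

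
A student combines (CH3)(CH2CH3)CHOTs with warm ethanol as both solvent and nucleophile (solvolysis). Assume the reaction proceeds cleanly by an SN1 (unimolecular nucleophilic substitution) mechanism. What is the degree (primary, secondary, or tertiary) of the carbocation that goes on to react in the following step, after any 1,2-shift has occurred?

secondary

Step 1: Ionisation: the C–O σ-bond cleaves heterolytically; both bonding electrons depart with TsO⁻, leaving a secondary carbocation at the α-carbon.
No single 1,2-shift to an adjacent carbon would give a more-substituted cation, so no rearrangement occurs.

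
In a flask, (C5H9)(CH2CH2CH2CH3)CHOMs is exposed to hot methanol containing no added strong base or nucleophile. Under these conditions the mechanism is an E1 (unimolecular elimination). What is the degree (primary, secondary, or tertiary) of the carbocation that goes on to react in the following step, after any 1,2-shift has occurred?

Step 1: Rate-determining heterolysis of the C–O bond gives MsO⁻ and a secondary carbocation.
Step 2: A hydride (H with its bonding pair) migrates from the adjacent cyclopentyl carbon to the cationic centre — a 1,2-hydride shift — upgrading the secondary cation to a tertiary one.
The cation rearranges from secondary to tertiary via a 1,2-hydride shift from the adjacent cyclopentyl carbon; the tertiary cation is what reacts next.

tertiary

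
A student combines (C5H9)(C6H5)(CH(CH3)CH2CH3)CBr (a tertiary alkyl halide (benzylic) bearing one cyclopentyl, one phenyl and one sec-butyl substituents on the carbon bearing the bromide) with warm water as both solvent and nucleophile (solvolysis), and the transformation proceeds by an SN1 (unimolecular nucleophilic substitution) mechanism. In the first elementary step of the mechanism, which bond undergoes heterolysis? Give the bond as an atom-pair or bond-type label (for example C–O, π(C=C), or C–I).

C–Br

Step 1: Rate-determining heterolysis of the C–Br bond gives Br⁻ and a tertiary carbocation.
The bond broken in this step is the C–Br bond.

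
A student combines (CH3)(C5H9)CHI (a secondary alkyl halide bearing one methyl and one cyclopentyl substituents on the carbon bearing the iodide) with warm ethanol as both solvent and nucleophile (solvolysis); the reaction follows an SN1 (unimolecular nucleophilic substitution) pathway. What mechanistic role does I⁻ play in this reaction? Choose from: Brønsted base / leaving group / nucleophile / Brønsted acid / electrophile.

Step 1: The C–I bond breaks with both electrons going to the iodide; I⁻ leaves and a secondary carbocation remains.
I⁻ departs with both electrons of the breaking σ-bond — that is the definition of a leaving group.

leaving group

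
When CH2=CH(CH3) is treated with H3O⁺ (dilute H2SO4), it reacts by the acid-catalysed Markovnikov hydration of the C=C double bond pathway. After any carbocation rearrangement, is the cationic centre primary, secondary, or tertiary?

Step 1: The π electrons of the C=C bond attack a proton of H3O⁺; Markovnikov addition places the new C–H on the less-substituted alkene carbon, so the positive charge ends up on the more-substituted carbon — a secondary carbocation. H2O is released.
No single 1,2-shift to an adjacent carbon would give a more-substituted cation, so no rearrangement occurs.

secondary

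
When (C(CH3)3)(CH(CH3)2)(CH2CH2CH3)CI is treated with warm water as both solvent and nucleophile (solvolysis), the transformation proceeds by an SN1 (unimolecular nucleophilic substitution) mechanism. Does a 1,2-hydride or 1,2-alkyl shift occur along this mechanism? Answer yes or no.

no

The first-formed carbocation is tertiary.
No single 1,2-shift to an adjacent carbon would produce a more-substituted cation than the one already present, so no rearrangement occurs.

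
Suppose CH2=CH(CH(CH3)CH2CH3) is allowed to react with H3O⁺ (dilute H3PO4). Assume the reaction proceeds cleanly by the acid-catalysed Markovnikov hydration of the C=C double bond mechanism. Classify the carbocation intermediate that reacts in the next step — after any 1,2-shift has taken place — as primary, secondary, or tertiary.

tertiary

Step 1: The π electrons of the C=C bond attack a proton of H3O⁺; Markovnikov addition places the new C–H on the less-substituted alkene carbon, so the positive charge ends up on the more-substituted carbon — a secondary carbocation. H2O is released.
Step 2: A 1,2-hydride shift from the adjacent sec-butyl carbon moves the positive charge from the secondary centre to an adjacent carbon, generating a more stable tertiary carbocation.
The cation rearranges from secondary to tertiary via a 1,2-hydride shift from the adjacent sec-butyl carbon; the tertiary cation is what reacts next.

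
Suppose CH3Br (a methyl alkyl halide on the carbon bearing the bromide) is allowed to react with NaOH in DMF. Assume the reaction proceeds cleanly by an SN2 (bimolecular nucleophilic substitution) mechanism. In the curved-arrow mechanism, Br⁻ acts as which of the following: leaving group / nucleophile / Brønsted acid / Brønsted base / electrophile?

leaving group

Step 1: OH⁻ attacks the back face of the α-carbon while Br⁻ departs with the C–Br bonding pair — a single concerted displacement through a pentacoordinate transition state.
Br⁻ departs with both electrons of the breaking σ-bond — that is the definition of a leaving group.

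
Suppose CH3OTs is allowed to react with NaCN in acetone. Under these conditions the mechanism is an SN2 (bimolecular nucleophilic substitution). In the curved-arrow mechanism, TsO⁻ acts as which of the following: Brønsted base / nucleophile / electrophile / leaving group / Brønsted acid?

leaving group

Step 1: CN⁻ attacks the back face of the α-carbon while TsO⁻ departs with the C–O bonding pair — a single concerted displacement through a pentacoordinate transition state.
TsO⁻ departs with both electrons of the breaking σ-bond — that is the definition of a leaving group.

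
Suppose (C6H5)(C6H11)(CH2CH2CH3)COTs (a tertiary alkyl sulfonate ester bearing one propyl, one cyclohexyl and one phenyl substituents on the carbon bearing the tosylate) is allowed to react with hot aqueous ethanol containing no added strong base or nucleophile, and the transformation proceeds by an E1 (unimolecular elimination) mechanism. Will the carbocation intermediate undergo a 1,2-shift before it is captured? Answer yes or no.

The first-formed carbocation is tertiary.
No single 1,2-shift to an adjacent carbon would produce a more-substituted cation than the one already present, so no rearrangement occurs.

no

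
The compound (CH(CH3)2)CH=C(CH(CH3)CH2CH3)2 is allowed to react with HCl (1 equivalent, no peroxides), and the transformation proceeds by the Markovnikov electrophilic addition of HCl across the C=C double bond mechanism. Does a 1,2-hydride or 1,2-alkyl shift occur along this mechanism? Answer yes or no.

The first-formed carbocation is tertiary.
No single 1,2-shift to an adjacent carbon would produce a more-substituted cation than the one already present, so no rearrangement occurs.

no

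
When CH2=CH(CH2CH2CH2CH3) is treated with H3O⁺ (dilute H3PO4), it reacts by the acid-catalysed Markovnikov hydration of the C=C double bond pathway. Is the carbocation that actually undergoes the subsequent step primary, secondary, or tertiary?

Step 1: Protonation of the alkene by H3O⁺: the π bond acts as the nucleophile and picks up H⁺, giving the more stable (Markovnikov) secondary carbocation. H2O is released.
No single 1,2-shift to an adjacent carbon would give a more-substituted cation, so no rearrangement occurs.

secondary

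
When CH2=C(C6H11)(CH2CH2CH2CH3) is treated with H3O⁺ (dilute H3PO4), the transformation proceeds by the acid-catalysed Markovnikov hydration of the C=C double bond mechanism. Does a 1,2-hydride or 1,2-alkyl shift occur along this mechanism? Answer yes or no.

The first-formed carbocation is tertiary.
No single 1,2-shift to an adjacent carbon would produce a more-substituted cation than the one already present, so no rearrangement occurs.

no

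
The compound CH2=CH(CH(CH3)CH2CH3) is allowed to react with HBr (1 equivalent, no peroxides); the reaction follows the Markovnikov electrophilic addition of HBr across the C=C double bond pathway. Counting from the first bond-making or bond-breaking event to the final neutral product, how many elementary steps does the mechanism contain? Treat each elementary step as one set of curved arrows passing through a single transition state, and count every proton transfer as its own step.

Step 1: Protonation of the alkene by HBr: the π bond acts as the nucleophile and picks up H⁺, giving the more stable (Markovnikov) secondary carbocation. The H–Br bond breaks heterolytically, releasing Br⁻.
Step 2: A hydride (H with its bonding pair) migrates from the adjacent sec-butyl carbon to the cationic centre — a 1,2-hydride shift — upgrading the secondary cation to a tertiary one.
Step 3: The Br⁻ anion donates a lone pair to the carbocation, forming the new C–Br σ-bond and giving the neutral alkyl halide.
Total: 3 elementary steps.

3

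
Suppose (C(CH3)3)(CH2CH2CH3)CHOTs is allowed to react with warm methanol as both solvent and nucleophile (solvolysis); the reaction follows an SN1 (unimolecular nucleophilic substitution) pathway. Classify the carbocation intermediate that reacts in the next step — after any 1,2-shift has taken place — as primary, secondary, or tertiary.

Step 1: Rate-determining heterolysis of the C–O bond gives TsO⁻ and a secondary carbocation.
Step 2: A 1,2-methyl shift from the adjacent tert-butyl carbon moves the positive charge from the secondary centre to an adjacent carbon, generating a more stable tertiary carbocation.
The cation rearranges from secondary to tertiary via a 1,2-methyl shift from the adjacent tert-butyl carbon; the tertiary cation is what reacts next.

tertiary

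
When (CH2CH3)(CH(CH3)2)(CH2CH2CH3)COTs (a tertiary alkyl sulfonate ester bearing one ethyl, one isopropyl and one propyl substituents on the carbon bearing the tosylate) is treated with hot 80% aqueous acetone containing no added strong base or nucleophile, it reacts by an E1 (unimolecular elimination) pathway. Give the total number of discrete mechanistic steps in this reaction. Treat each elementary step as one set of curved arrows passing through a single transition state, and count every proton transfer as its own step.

Step 1: Unassisted departure of TsO⁻ (taking the C–O bonding pair) generates a tertiary carbocation.
(No 1,2-shift: no single shift to an adjacent carbon would give a more stable cation.)
Step 2: Loss of a β-proton to a water molecule of the solvent: the C–H bonding pair collapses toward the cationic carbon to form the C=C π bond, yielding the alkene.
Total: 2 elementary steps.

2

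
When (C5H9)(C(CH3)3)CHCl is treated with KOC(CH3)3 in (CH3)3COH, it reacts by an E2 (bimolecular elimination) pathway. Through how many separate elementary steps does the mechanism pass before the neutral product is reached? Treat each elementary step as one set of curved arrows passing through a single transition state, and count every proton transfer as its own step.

1

Step 1: In one step, (CH3)3CO⁻ pulls off a β-proton, the C–Cl bond cleaves, and a C=C double bond forms between the α- and β-carbons (E2, anti elimination).
Total: 1 elementary step.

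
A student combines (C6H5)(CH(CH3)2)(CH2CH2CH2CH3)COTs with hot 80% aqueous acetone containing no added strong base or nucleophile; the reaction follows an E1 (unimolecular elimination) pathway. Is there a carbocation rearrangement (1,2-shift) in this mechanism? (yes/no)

no

The first-formed carbocation is tertiary.
No single 1,2-shift to an adjacent carbon would produce a more-substituted cation than the one already present, so no rearrangement occurs.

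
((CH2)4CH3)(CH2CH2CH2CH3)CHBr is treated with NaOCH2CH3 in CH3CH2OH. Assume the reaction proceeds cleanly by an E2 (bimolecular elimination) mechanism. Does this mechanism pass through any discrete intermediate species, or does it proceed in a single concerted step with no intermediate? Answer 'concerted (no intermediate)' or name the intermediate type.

concerted (no intermediate)

The strong base CH3CH2O⁻ removes a β-hydrogen; in the same concerted event the electrons of the breaking C–H bond form the new π(C=C) bond and the C–Br σ-bond breaks, expelling Br⁻. Anti-periplanar geometry; one transition state.
All bond changes occur in one transition state; no discrete intermediate is formed.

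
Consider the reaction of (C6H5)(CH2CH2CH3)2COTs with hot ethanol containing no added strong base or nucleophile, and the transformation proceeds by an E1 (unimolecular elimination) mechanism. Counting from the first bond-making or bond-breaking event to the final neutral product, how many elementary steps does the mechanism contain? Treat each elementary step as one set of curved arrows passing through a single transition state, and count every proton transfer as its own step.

Step 1: Rate-determining heterolysis of the C–O bond gives TsO⁻ and a tertiary carbocation.
(No 1,2-shift: no single shift to an adjacent carbon would give a more stable cation.)
Step 2: An ethanol molecule (solvent) deprotonates a β-carbon; as the C–H bond breaks, those electrons form the new alkene π bond.
Total: 2 elementary steps.

2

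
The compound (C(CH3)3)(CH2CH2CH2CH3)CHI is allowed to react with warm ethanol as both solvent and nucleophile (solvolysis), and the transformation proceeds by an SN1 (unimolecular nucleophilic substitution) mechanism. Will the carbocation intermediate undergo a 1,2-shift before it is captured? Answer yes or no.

yes

The first-formed carbocation is secondary.
The adjacent tert-butyl carbon has no hydrogen but bears methyl groups; migration of one methyl with its bonding pair (a 1,2-methyl shift) places the charge on a tertiary centre.
Tertiary is more stable than secondary, so the shift occurs.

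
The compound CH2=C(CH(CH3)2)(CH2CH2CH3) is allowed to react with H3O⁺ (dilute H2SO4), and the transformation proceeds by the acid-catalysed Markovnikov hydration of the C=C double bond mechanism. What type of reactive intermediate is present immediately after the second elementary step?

oxonium ion

Step 1: Protonation of the alkene by H3O⁺: the π bond acts as the nucleophile and picks up H⁺, giving the more stable (Markovnikov) tertiary carbocation. H2O is released.
Step 2: A lone pair on the oxygen of H2O attacks the carbocation, forming a C–O bond and an oxonium ion (a protonated alcohol).
After step 2 the species present is an oxonium ion.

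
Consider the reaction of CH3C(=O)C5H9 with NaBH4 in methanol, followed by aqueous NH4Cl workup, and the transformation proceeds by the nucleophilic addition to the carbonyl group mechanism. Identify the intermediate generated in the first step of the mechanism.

tetrahedral alkoxide intermediate

Step 1: Nucleophilic addition: H⁻ (delivered from BH4⁻) adds to the carbonyl carbon, pushing the π(C=O) electron pair onto oxygen and giving a tetrahedral alkoxide.
After step 1 the species present is a tetrahedral alkoxide intermediate.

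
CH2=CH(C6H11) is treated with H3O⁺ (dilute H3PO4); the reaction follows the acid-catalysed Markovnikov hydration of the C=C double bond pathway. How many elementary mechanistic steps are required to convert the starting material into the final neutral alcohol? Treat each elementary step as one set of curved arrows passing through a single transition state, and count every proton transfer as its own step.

Step 1: The π electrons of the C=C bond attack a proton of H3O⁺; Markovnikov addition places the new C–H on the less-substituted alkene carbon, so the positive charge ends up on the more-substituted carbon — a secondary carbocation. H2O is released.
Step 2: Carbocation rearrangement: a 1,2-hydride shift from the adjacent cyclohexyl carbon converts the initially-formed secondary cation into the more stable tertiary cation.
Step 3: Nucleophilic capture of the cation by H2O produces the protonated alcohol (an oxonium ion).
Step 4: Deprotonation of the oxonium ion by a water molecule delivers the neutral alcohol and regenerates the acid catalyst.
Total: 4 elementary steps.

4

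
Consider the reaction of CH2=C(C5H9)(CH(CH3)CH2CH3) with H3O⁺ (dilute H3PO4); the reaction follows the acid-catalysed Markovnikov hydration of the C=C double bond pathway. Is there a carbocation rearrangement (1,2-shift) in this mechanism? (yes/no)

no

The first-formed carbocation is tertiary.
No single 1,2-shift to an adjacent carbon would produce a more-substituted cation than the one already present, so no rearrangement occurs.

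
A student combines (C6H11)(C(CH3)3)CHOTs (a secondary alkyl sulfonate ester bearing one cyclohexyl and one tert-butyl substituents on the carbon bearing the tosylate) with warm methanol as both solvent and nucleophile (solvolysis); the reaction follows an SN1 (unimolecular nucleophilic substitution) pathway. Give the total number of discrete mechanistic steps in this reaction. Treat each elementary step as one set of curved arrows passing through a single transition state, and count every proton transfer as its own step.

Step 1: Unassisted departure of TsO⁻ (taking the C–O bonding pair) generates a secondary carbocation.
Step 2: A 1,2-hydride shift from the adjacent cyclohexyl carbon moves the positive charge from the secondary centre to an adjacent carbon, generating a more stable tertiary carbocation.
Step 3: A lone pair on the oxygen of CH3OH attacks the carbocation, forming a new C–O σ-bond and an oxonium ion.
Step 4: Proton transfer from the O–H of the oxonium ion to a solvent molecule delivers the neutral ether.
Total: 4 elementary steps.

4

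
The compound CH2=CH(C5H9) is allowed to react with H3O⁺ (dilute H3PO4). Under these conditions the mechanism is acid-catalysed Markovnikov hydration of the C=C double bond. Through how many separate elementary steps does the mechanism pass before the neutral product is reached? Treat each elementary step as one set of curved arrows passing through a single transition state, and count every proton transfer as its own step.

4

Step 1: The π electrons of the C=C bond attack a proton of H3O⁺; Markovnikov addition places the new C–H on the less-substituted alkene carbon, so the positive charge ends up on the more-substituted carbon — a secondary carbocation. H2O is released.
Step 2: A hydride (H with its bonding pair) migrates from the adjacent cyclopentyl carbon to the cationic centre — a 1,2-hydride shift — upgrading the secondary cation to a tertiary one.
Step 3: Nucleophilic capture of the cation by H2O produces the protonated alcohol (an oxonium ion).
Step 4: H2O removes a proton from the oxonium oxygen, regenerating H3O⁺ and giving the neutral alcohol.
Total: 4 elementary steps.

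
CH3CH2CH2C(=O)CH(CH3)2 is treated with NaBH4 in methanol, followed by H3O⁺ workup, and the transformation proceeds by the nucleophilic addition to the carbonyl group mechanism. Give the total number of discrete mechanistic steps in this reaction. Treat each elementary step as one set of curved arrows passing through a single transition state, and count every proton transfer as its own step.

2

Step 1: A lone pair / filled orbital on H⁻ (delivered from BH4⁻) attacks the electrophilic carbonyl carbon; the π(C=O) electrons shift onto oxygen, producing a tetrahedral alkoxide intermediate.
Step 2: Protonation of the alkoxide by H3O⁺ workup furnishes an alcohol.
Total: 2 elementary steps.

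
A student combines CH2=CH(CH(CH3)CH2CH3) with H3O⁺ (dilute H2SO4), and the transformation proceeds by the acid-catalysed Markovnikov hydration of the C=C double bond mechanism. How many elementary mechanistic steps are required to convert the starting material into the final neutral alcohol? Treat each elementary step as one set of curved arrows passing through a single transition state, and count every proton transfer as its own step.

Step 1: Protonation of the alkene by H3O⁺: the π bond acts as the nucleophile and picks up H⁺, giving the more stable (Markovnikov) secondary carbocation. H2O is released.
Step 2: A hydride (H with its bonding pair) migrates from the adjacent sec-butyl carbon to the cationic centre — a 1,2-hydride shift — upgrading the secondary cation to a tertiary one.
Step 3: Water acts as the nucleophile: an oxygen lone pair bonds to the cationic carbon, giving an oxonium-ion intermediate.
Step 4: Deprotonation of the oxonium ion by a water molecule delivers the neutral alcohol and regenerates the acid catalyst.
Total: 4 elementary steps.

4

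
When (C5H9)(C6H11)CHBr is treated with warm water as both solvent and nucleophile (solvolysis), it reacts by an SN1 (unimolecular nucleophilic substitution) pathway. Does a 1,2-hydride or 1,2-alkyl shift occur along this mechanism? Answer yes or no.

The first-formed carbocation is secondary.
The adjacent cyclohexyl carbon already bears 2 other carbon substituents and has a hydrogen to migrate; after a 1,2-hydride shift from that carbon the positive charge sits on a tertiary centre.
Tertiary is more stable than secondary, so the shift occurs.

yes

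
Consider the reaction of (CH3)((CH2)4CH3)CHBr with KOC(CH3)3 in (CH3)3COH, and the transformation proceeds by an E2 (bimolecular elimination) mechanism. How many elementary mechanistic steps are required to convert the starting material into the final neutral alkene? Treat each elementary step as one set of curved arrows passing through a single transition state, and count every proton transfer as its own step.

Step 1: The strong base (CH3)3CO⁻ removes a β-hydrogen; in the same concerted event the electrons of the breaking C–H bond form the new π(C=C) bond and the C–Br σ-bond breaks, expelling Br⁻. Anti-periplanar geometry; one transition state.
Total: 1 elementary step.

1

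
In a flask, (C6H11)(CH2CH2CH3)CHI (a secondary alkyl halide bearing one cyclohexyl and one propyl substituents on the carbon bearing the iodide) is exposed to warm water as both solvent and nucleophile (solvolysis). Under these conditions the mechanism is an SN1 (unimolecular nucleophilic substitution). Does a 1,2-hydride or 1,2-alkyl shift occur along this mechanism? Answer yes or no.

The first-formed carbocation is secondary.
The adjacent cyclohexyl carbon already bears 2 other carbon substituents and has a hydrogen to migrate; after a 1,2-hydride shift from that carbon the positive charge sits on a tertiary centre.
Tertiary is more stable than secondary, so the shift occurs.

yes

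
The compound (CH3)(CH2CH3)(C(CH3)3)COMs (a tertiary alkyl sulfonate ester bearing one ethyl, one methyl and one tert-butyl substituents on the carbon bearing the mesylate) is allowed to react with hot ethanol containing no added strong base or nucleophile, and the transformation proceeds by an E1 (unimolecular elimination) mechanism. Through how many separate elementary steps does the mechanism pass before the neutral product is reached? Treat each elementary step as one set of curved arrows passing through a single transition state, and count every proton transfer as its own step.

Step 1: Rate-determining heterolysis of the C–O bond gives MsO⁻ and a tertiary carbocation.
(No 1,2-shift: no single shift to an adjacent carbon would give a more stable cation.)
Step 2: An ethanol molecule (solvent) deprotonates a β-carbon; as the C–H bond breaks, those electrons form the new alkene π bond.
Total: 2 elementary steps.

2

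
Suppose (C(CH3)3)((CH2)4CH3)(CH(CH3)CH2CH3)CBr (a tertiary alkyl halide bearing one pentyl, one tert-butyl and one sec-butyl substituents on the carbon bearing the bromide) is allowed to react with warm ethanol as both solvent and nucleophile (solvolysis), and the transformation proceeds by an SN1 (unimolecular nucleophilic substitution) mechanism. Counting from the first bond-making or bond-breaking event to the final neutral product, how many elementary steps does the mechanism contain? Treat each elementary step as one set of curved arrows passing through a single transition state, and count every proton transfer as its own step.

Step 1: Ionisation: the C–Br σ-bond cleaves heterolytically; both bonding electrons depart with Br⁻, leaving a tertiary carbocation at the α-carbon.
(No 1,2-shift: no single shift to an adjacent carbon would give a more stable cation.)
Step 2: A lone pair on the oxygen of CH3CH2OH attacks the carbocation, forming a new C–O σ-bond and an oxonium ion.
Step 3: Proton transfer from the O–H of the oxonium ion to a solvent molecule delivers the neutral ether.
Total: 3 elementary steps.

3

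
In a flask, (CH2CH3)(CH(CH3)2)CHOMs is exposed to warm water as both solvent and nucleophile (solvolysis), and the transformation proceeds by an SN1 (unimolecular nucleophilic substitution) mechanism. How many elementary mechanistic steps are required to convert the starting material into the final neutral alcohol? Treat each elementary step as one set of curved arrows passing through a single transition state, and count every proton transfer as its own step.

Step 1: Rate-determining heterolysis of the C–O bond gives MsO⁻ and a secondary carbocation.
Step 2: A 1,2-hydride shift from the adjacent isopropyl carbon moves the positive charge from the secondary centre to an adjacent carbon, generating a more stable tertiary carbocation.
Step 3: H2O donates an oxygen lone pair into the empty p orbital of the cation, giving a protonated alcohol (an oxonium ion).
Step 4: A second solvent molecule removes the proton on oxygen, giving the neutral alcohol product.
Total: 4 elementary steps.

4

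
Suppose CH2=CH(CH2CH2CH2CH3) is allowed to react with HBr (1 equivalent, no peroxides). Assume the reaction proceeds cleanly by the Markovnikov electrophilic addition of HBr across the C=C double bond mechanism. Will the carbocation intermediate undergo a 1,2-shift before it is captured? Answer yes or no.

no

The first-formed carbocation is secondary.
No single 1,2-shift to an adjacent carbon would produce a more-substituted cation than the one already present, so no rearrangement occurs.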